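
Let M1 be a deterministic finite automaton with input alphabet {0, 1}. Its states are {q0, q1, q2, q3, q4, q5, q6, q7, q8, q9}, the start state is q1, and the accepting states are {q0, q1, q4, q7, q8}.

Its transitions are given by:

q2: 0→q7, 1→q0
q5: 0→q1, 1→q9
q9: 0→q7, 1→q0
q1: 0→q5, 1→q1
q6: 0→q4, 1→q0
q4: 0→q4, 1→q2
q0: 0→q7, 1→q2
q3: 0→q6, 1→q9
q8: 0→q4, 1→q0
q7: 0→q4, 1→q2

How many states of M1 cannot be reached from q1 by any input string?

BFS from q1 reaches {q0, q1, q2, q4, q5, q7, q9}; the 3 state(s) q3, q6, q8 are never visited.

3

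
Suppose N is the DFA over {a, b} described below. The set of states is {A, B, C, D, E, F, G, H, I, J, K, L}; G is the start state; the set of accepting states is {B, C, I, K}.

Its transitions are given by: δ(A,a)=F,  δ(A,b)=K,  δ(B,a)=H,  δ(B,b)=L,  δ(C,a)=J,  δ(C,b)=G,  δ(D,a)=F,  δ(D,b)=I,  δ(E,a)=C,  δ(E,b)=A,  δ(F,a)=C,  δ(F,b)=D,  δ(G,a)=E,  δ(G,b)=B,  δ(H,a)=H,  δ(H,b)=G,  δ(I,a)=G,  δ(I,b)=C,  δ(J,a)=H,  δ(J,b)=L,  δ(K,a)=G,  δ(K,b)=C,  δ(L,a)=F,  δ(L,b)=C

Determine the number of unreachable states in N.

0

Every one of the 12 states is reachable from G.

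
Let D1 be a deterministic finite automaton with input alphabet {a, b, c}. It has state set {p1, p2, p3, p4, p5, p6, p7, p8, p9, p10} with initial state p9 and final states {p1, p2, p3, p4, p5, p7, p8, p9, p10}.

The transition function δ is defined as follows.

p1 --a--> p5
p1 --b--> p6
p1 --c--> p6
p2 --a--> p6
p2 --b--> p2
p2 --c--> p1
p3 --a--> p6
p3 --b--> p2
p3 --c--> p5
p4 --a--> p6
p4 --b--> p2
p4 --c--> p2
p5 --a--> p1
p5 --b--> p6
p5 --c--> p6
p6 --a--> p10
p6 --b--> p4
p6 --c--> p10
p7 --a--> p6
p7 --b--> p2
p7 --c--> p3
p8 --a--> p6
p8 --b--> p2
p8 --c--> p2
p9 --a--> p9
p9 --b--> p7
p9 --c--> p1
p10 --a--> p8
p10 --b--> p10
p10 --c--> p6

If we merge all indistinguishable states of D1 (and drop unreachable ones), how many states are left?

6

Every state is reachable, so we keep all 10.
Initial partition by acceptance: {p1,p2,p3,p4,p5,p7,p8,p9,p10} | {p6}.
On input a, block {p1,p2,p3,p4,p5,p7,p8,p9,p10} splits into {p2,p3,p4,p7,p8} and {p1,p5,p9,p10}.
On input c, block {p2,p3,p4,p7,p8} splits into {p4,p7,p8} and {p2,p3}.
Refine {p1,p5,p9,p10} on symbol a: members go to different blocks, giving {p1,p5,p9} and {p10}.
On input b, block {p1,p5,p9} splits into {p1,p5} and {p9}.
No further refinement is possible. Final partition (6 blocks): {p4,p7,p8} | {p6} | {p1,p5} | {p2,p3} | {p10} | {p9}.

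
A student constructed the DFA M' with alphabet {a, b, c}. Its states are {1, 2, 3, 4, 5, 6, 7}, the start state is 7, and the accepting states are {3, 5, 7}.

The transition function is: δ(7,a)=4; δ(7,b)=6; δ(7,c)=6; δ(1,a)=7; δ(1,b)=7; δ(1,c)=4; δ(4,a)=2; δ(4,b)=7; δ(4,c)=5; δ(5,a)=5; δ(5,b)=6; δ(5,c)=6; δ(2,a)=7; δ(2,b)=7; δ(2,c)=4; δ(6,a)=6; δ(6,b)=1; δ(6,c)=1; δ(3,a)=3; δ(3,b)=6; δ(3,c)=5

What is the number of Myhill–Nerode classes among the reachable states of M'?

First remove the unreachable states {3}; 6 states remain.
P0 = {5,7} | {1,2,4,6}.
Split {5,7} by δ(·,a) → {5} and {7}.
On input a, block {1,2,4,6} splits into {1,2} and {4,6}.
On input a, block {4,6} splits into {4} and {6}.
The partition is now stable with 5 blocks: {5} | {1,2} | {7} | {4} | {6}.

5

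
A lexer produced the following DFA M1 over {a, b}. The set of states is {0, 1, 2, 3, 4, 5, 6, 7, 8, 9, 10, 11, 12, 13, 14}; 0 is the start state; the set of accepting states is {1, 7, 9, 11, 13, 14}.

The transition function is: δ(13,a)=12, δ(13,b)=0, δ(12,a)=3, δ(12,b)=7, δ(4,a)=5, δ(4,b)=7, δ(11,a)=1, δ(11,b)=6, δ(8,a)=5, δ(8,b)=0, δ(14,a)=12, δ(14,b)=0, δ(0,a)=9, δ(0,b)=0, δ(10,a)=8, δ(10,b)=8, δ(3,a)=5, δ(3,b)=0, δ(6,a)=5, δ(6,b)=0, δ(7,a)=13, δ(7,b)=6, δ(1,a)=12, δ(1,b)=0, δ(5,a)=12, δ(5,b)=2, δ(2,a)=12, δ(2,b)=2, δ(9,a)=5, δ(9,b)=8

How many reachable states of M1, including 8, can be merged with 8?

3

States {1,4,10,11,14} cannot be reached from the start state, so discard them.
Initial partition by acceptance: {7,9,13} | {0,2,3,5,6,8,12}.
On input a, block {7,9,13} splits into {9,13} and {7}.
Split {0,2,3,5,6,8,12} by δ(·,a) → {2,3,5,6,8,12} and {0}.
Refine {9,13} on symbol b: members go to different blocks, giving {9} and {13}.
Split {2,3,5,6,8,12} by δ(·,b) → {3,6,8} and {2,5} and {12}.
Stable partition: {9} | {3,6,8} | {7} | {0} | {13} | {2,5} | {12} — 7 equivalence classes.
State 8 belongs to the block {3,6,8}, which has 3 states.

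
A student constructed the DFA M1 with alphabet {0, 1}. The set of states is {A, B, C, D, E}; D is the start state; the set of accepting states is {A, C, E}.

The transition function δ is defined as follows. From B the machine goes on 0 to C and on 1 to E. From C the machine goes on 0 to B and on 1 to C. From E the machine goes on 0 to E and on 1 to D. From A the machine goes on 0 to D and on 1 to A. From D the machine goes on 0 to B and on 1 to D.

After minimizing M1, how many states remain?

4

Reachable states from the start: {B,C,D,E}. Unreachable: {A} — drop them.
Initial partition by acceptance: {C,E} | {B,D}.
On input 0, block {C,E} splits into {C} and {E}.
On input 0, block {B,D} splits into {B} and {D}.
Stable partition: {C} | {B} | {E} | {D} — 4 equivalence classes.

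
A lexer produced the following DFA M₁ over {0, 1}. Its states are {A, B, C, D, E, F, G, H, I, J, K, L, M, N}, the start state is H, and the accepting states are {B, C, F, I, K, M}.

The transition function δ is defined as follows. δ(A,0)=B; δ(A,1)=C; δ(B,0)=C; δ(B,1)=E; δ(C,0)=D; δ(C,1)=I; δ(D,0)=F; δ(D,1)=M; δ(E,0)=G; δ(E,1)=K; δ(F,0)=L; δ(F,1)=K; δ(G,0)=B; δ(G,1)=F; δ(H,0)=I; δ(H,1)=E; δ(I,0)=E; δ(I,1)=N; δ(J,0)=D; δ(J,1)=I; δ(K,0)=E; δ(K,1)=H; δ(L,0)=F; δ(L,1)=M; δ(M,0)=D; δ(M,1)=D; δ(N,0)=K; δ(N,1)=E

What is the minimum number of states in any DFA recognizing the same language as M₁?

Reachable states from the start: {B,C,D,E,F,G,H,I,K,L,M,N}. Unreachable: {A,J} — drop them.
Initial partition by acceptance: {B,C,F,I,K,M} | {D,E,G,H,L,N}.
Split {B,C,F,I,K,M} by δ(·,0) → {C,F,I,K,M} and {B}.
Split {C,F,I,K,M} by δ(·,1) → {I,K,M} and {C,F}.
Refine {D,E,G,H,L,N} on symbol 0: members go to different blocks, giving {D,L} and {H,N} and {E} and {G}.
Split {I,K,M} by δ(·,0) → {I,K} and {M}.
No further refinement is possible. Final partition (8 blocks): {I,K} | {D,L} | {B} | {C,F} | {H,N} | {E} | {G} | {M}.

8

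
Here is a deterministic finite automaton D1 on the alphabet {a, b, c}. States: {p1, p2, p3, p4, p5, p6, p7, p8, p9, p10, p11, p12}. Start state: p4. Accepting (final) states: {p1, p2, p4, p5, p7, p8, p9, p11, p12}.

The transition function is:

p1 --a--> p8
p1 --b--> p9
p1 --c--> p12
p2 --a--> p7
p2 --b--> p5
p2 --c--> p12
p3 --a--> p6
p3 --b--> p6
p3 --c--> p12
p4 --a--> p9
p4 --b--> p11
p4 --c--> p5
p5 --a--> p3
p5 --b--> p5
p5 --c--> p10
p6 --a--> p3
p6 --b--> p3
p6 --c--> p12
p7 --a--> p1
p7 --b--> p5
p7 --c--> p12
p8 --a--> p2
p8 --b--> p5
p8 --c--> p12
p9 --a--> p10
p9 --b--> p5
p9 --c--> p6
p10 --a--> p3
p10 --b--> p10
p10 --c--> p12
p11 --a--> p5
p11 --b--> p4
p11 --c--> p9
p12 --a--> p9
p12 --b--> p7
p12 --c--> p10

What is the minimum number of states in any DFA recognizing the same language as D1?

5

All states are reachable from the start state.
P0 = {p1,p2,p4,p5,p7,p8,p9,p11,p12} | {p3,p6,p10}.
Refine {p1,p2,p4,p5,p7,p8,p9,p11,p12} on symbol a: members go to different blocks, giving {p1,p2,p4,p7,p8,p11,p12} and {p5,p9}.
On input a, block {p1,p2,p4,p7,p8,p11,p12} splits into {p1,p2,p7,p8} and {p4,p11,p12}.
On input b, block {p4,p11,p12} splits into {p4,p11} and {p12}.
The partition is now stable with 5 blocks: {p1,p2,p7,p8} | {p3,p6,p10} | {p5,p9} | {p4,p11} | {p12}.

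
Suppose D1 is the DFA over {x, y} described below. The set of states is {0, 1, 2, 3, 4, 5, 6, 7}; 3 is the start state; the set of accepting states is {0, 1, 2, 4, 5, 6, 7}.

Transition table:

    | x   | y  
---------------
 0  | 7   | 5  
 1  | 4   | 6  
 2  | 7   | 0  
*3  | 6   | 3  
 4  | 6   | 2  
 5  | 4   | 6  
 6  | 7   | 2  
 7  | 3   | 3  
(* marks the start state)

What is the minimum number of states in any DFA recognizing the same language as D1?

First remove the unreachable states {1}; 7 states remain.
P0 = {0,2,4,5,6,7} | {3}.
Refine {0,2,4,5,6,7} on symbol x: members go to different blocks, giving {0,2,4,5,6} and {7}.
Refine {0,2,4,5,6} on symbol x: members go to different blocks, giving {0,2,6} and {4,5}.
Refine {0,2,6} on symbol y: members go to different blocks, giving {2,6} and {0}.
On input y, block {2,6} splits into {2} and {6}.
Refine {4,5} on symbol x: members go to different blocks, giving {4} and {5}.
Stable partition: {2} | {3} | {7} | {4} | {0} | {6} | {5} — 7 equivalence classes.

7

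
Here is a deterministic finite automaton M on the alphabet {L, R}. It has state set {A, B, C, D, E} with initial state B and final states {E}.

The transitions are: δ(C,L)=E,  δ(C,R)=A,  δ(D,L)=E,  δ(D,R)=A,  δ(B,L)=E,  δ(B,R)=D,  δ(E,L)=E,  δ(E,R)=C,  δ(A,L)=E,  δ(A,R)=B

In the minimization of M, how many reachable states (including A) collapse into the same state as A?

4

Initial partition by acceptance: {E} | {A,B,C,D}.
No further refinement is possible. Final partition (2 blocks): {E} | {A,B,C,D}.
State A belongs to the block {A,B,C,D}, which has 4 states.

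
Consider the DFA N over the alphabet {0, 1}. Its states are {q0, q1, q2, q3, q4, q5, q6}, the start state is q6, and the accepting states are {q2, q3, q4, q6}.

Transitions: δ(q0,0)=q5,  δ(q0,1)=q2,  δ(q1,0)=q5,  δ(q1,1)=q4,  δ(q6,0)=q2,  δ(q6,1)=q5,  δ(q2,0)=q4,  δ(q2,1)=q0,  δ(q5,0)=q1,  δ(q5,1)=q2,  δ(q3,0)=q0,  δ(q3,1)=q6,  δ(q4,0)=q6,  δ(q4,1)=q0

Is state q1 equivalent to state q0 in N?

First remove the unreachable states {q3}; 6 states remain.
P0 = {q2,q4,q6} | {q0,q1,q5}.
Stable partition: {q2,q4,q6} | {q0,q1,q5} — 2 equivalence classes.
q1 and q0 lie in the same block of the stable partition, so they are equivalent — no string distinguishes them.

Yes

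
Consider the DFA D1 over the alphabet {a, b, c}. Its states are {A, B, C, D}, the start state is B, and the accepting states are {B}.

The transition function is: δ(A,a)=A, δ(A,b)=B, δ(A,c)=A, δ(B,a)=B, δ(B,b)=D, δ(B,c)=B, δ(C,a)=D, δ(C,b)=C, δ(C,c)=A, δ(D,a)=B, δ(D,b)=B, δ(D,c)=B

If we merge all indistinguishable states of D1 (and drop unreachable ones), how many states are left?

2

States {A,C} cannot be reached from the start state, so discard them.
Initial partition by acceptance: {B} | {D}.
The partition is now stable with 2 blocks: {B} | {D}.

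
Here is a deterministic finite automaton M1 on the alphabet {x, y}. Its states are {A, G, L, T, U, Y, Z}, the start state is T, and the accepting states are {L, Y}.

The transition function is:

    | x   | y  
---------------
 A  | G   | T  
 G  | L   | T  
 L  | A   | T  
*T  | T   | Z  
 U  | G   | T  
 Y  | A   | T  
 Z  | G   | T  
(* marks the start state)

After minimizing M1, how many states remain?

States {U,Y} cannot be reached from the start state, so discard them.
P0 = {L} | {A,G,T,Z}.
Refine {A,G,T,Z} on symbol x: members go to different blocks, giving {A,T,Z} and {G}.
On input x, block {A,T,Z} splits into {A,Z} and {T}.
The partition is now stable with 4 blocks: {L} | {A,Z} | {G} | {T}.

4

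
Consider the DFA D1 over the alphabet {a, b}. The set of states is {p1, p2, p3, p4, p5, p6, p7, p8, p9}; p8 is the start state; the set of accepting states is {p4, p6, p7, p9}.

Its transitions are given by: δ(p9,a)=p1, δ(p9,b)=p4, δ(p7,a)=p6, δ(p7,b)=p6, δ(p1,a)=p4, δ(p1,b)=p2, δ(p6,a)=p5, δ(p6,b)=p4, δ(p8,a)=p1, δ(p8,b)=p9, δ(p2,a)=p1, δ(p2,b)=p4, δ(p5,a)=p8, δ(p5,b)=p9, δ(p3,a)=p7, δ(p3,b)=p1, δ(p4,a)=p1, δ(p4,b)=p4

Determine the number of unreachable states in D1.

4

No path from p8 leads to p3, p5, p6, p7; the other 5 states are all reachable.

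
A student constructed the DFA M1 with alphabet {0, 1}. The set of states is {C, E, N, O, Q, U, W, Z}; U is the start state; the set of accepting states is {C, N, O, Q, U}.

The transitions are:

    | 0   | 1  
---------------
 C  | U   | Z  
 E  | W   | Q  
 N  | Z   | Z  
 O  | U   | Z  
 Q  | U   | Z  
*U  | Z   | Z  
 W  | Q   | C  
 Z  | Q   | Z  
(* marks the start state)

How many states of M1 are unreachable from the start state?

Starting at U and following transitions, the reachable set is {Q, U, Z}. That leaves C, E, N, O, W unreachable — 5 in total.

5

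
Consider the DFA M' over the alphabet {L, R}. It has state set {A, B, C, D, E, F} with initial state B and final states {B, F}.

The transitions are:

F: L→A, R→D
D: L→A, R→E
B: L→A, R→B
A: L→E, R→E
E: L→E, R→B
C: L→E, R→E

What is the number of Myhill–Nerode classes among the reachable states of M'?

Reachable states from the start: {A,B,E}. Unreachable: {C,D,F} — drop them.
P0 = {B} | {A,E}.
On input R, block {A,E} splits into {A} and {E}.
Stable partition: {B} | {A} | {E} — 3 equivalence classes.

3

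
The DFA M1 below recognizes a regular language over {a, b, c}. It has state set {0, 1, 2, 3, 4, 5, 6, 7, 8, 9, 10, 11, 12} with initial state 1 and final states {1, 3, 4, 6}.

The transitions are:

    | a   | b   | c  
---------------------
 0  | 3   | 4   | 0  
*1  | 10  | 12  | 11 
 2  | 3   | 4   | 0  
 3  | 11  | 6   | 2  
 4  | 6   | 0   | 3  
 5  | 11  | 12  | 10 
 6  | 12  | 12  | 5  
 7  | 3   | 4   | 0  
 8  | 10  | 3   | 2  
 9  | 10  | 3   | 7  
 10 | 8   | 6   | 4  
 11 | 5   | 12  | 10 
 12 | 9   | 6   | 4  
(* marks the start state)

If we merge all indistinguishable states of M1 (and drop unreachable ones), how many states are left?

7

Every state is reachable, so we keep all 13.
P0 = {1,3,4,6} | {0,2,5,7,8,9,10,11,12}.
Refine {1,3,4,6} on symbol a: members go to different blocks, giving {1,3,6} and {4}.
Refine {1,3,6} on symbol b: members go to different blocks, giving {1,6} and {3}.
Split {0,2,5,7,8,9,10,11,12} by δ(·,a) → {5,8,9,10,11,12} and {0,2,7}.
Split {5,8,9,10,11,12} by δ(·,b) → {5,11} and {8,9} and {10,12}.
No further refinement is possible. Final partition (7 blocks): {1,6} | {5,11} | {4} | {3} | {0,2,7} | {8,9} | {10,12}.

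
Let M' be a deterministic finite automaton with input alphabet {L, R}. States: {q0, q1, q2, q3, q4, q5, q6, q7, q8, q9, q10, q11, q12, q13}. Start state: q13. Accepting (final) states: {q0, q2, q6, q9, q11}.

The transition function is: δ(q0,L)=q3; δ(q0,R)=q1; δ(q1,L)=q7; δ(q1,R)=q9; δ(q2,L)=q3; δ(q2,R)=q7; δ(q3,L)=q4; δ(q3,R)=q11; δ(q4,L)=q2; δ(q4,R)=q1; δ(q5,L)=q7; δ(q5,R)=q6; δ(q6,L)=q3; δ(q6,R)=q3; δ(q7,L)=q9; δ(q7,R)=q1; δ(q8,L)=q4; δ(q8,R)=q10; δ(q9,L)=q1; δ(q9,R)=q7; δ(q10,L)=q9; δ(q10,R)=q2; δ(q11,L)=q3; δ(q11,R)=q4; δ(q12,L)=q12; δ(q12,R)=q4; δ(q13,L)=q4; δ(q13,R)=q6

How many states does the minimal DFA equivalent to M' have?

5

First remove the unreachable states {q0,q5,q8,q10,q12}; 9 states remain.
P0 = {q2,q6,q9,q11} | {q1,q3,q4,q7,q13}.
On input L, block {q1,q3,q4,q7,q13} splits into {q1,q3,q13} and {q4,q7}.
On input R, block {q2,q6,q9,q11} splits into {q2,q9,q11} and {q6}.
Split {q1,q3,q13} by δ(·,R) → {q1,q3} and {q13}.
No further refinement is possible. Final partition (5 blocks): {q2,q9,q11} | {q1,q3} | {q4,q7} | {q6} | {q13}.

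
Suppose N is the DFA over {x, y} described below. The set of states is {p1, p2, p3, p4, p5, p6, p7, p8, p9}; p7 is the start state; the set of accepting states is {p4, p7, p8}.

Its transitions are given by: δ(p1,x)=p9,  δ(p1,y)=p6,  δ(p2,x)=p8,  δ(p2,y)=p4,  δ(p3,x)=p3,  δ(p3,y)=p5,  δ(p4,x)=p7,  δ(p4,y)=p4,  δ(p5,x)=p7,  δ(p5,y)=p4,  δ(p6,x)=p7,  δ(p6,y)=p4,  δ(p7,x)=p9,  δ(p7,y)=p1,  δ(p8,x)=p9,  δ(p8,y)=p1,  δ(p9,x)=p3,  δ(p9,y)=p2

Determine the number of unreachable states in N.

0

Every one of the 9 states is reachable from p7.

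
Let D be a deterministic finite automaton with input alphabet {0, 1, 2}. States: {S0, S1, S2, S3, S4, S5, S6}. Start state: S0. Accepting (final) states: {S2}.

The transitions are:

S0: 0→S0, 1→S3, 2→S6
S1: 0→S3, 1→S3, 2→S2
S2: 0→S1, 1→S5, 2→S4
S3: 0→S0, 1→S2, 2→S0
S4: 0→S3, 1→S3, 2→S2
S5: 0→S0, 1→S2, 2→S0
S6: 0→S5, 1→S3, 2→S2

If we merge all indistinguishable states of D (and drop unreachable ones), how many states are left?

All states are reachable from the start state.
P0 = {S2} | {S0,S1,S3,S4,S5,S6}.
On input 1, block {S0,S1,S3,S4,S5,S6} splits into {S0,S1,S4,S6} and {S3,S5}.
Split {S0,S1,S4,S6} by δ(·,0) → {S1,S4,S6} and {S0}.
No further refinement is possible. Final partition (4 blocks): {S2} | {S1,S4,S6} | {S3,S5} | {S0}.

4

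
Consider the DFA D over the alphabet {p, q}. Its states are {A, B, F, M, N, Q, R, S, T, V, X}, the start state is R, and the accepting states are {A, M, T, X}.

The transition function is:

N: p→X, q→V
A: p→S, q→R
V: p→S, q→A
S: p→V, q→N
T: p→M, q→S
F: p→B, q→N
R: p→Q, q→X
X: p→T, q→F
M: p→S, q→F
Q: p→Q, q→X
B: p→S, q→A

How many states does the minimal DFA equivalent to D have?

Initial partition by acceptance: {A,M,T,X} | {B,F,N,Q,R,S,V}.
Refine {A,M,T,X} on symbol p: members go to different blocks, giving {A,M} and {T,X}.
Split {B,F,N,Q,R,S,V} by δ(·,p) → {B,F,Q,R,S,V} and {N}.
Refine {B,F,Q,R,S,V} on symbol q: members go to different blocks, giving {F,S} and {Q,R} and {B,V}.
Refine {A,M} on symbol q: members go to different blocks, giving {M} and {A}.
Refine {T,X} on symbol p: members go to different blocks, giving {T} and {X}.
No further refinement is possible. Final partition (8 blocks): {M} | {F,S} | {T} | {N} | {Q,R} | {B,V} | {A} | {X}.

8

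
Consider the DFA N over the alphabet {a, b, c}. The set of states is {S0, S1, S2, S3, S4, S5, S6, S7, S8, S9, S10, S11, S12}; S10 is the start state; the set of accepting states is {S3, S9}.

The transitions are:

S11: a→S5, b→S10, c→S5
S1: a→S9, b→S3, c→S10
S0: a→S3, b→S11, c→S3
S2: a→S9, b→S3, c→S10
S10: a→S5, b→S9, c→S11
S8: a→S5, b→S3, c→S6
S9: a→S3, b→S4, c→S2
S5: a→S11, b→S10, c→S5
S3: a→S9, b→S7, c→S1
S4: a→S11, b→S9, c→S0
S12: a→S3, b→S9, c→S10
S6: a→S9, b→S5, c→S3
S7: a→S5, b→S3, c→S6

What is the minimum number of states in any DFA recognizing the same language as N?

States {S8,S12} cannot be reached from the start state, so discard them.
P0 = {S3,S9} | {S0,S1,S2,S4,S5,S6,S7,S10,S11}.
Refine {S0,S1,S2,S4,S5,S6,S7,S10,S11} on symbol a: members go to different blocks, giving {S4,S5,S7,S10,S11} and {S0,S1,S2,S6}.
Refine {S4,S5,S7,S10,S11} on symbol b: members go to different blocks, giving {S4,S7,S10} and {S5,S11}.
Refine {S4,S7,S10} on symbol c: members go to different blocks, giving {S4,S7} and {S10}.
Refine {S0,S1,S2,S6} on symbol b: members go to different blocks, giving {S0,S6} and {S1,S2}.
The partition is now stable with 6 blocks: {S3,S9} | {S4,S7} | {S0,S6} | {S5,S11} | {S10} | {S1,S2}.

6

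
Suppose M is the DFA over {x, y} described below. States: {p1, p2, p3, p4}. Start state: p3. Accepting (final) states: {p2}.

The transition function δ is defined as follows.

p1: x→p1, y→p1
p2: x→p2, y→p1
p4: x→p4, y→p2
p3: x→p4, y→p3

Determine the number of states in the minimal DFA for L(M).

4

Start with accepting vs non-accepting: {p2} | {p1,p3,p4}.
Split {p1,p3,p4} by δ(·,y) → {p1,p3} and {p4}.
On input x, block {p1,p3} splits into {p1} and {p3}.
Stable partition: {p2} | {p1} | {p4} | {p3} — 4 equivalence classes.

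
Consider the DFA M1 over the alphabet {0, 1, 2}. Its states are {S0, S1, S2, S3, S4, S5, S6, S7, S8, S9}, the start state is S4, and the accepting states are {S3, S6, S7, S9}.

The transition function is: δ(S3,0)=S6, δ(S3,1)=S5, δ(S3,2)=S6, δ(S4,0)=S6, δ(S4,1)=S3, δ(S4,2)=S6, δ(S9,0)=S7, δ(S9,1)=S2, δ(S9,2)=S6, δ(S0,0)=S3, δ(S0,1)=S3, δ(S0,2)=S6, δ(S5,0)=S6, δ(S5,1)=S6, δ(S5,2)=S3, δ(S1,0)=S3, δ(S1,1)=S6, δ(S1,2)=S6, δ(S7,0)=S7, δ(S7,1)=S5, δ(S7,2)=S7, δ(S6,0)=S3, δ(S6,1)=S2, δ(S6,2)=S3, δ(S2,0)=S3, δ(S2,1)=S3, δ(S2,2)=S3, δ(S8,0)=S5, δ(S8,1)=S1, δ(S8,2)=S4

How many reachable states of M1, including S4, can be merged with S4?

Reachable states from the start: {S2,S3,S4,S5,S6}. Unreachable: {S0,S1,S7,S8,S9} — drop them.
P0 = {S3,S6} | {S2,S4,S5}.
The partition is now stable with 2 blocks: {S3,S6} | {S2,S4,S5}.
The equivalence class containing S4 is {S2,S4,S5}, of size 3.

3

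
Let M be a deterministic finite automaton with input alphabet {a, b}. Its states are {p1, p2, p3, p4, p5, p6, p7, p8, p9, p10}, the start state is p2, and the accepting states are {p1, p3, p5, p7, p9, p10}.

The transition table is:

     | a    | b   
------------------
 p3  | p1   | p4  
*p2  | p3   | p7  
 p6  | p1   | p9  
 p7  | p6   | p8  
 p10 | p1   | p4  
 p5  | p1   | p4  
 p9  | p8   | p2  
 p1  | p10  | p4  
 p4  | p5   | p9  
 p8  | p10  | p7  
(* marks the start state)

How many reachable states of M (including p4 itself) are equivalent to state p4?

4

Every state is reachable, so we keep all 10.
Initial partition by acceptance: {p1,p3,p5,p7,p9,p10} | {p2,p4,p6,p8}.
On input a, block {p1,p3,p5,p7,p9,p10} splits into {p1,p3,p5,p10} and {p7,p9}.
No further refinement is possible. Final partition (3 blocks): {p1,p3,p5,p10} | {p2,p4,p6,p8} | {p7,p9}.
State p4 belongs to the block {p2,p4,p6,p8}, which has 4 states.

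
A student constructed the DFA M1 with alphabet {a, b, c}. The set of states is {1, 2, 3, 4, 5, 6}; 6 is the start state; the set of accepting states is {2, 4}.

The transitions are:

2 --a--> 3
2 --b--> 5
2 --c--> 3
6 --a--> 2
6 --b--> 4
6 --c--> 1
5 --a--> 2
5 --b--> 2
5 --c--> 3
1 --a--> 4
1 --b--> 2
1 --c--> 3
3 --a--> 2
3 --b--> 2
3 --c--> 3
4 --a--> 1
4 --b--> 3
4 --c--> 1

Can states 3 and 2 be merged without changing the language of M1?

All states are reachable from the start state.
Initial partition by acceptance: {2,4} | {1,3,5,6}.
Stable partition: {2,4} | {1,3,5,6} — 2 equivalence classes.
3 and 2 end up in different blocks, so they are distinguishable. For instance, the string 'ε' is accepted from only 2.

No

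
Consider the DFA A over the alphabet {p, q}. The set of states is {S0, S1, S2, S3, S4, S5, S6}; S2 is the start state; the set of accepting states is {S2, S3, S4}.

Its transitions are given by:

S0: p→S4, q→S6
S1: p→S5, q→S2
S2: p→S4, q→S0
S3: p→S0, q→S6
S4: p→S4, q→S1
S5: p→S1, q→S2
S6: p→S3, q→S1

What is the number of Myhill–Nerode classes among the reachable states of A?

P0 = {S2,S3,S4} | {S0,S1,S5,S6}.
Refine {S2,S3,S4} on symbol p: members go to different blocks, giving {S2,S4} and {S3}.
On input p, block {S0,S1,S5,S6} splits into {S1,S5} and {S0} and {S6}.
On input q, block {S2,S4} splits into {S2} and {S4}.
The partition is now stable with 6 blocks: {S2} | {S1,S5} | {S3} | {S0} | {S6} | {S4}.

6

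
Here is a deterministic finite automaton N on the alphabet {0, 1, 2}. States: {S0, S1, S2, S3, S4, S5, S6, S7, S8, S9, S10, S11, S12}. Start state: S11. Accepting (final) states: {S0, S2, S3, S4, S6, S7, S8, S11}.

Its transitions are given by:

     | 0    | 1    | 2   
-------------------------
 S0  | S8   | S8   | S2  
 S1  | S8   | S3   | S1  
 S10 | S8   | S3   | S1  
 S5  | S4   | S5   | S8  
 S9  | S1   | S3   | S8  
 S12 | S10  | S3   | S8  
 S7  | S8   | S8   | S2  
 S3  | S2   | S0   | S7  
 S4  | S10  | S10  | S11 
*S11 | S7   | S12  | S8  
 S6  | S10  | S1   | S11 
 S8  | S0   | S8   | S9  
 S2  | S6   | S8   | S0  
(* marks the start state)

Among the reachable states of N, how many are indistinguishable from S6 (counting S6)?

States {S4,S5} cannot be reached from the start state, so discard them.
Start with accepting vs non-accepting: {S0,S2,S3,S6,S7,S8,S11} | {S1,S9,S10,S12}.
On input 0, block {S0,S2,S3,S6,S7,S8,S11} splits into {S0,S2,S3,S7,S8,S11} and {S6}.
On input 0, block {S0,S2,S3,S7,S8,S11} splits into {S0,S3,S7,S8,S11} and {S2}.
Split {S0,S3,S7,S8,S11} by δ(·,0) → {S0,S7,S8,S11} and {S3}.
Split {S0,S7,S8,S11} by δ(·,1) → {S0,S7,S8} and {S11}.
Split {S0,S7,S8} by δ(·,2) → {S0,S7} and {S8}.
Split {S1,S9,S10,S12} by δ(·,0) → {S1,S10} and {S9,S12}.
No further refinement is possible. Final partition (8 blocks): {S0,S7} | {S1,S10} | {S6} | {S2} | {S3} | {S11} | {S8} | {S9,S12}.
The equivalence class containing S6 is {S6}, of size 1.

1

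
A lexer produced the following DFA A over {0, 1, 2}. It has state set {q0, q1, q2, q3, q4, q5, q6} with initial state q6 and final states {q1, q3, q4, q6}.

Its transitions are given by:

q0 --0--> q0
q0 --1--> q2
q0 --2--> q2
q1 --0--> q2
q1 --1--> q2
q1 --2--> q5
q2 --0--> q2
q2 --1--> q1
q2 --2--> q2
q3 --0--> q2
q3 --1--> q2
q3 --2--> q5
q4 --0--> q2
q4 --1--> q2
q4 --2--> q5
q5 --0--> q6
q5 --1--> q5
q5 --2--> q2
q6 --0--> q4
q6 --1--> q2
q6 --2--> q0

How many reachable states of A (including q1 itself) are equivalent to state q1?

First remove the unreachable states {q3}; 6 states remain.
Initial partition by acceptance: {q1,q4,q6} | {q0,q2,q5}.
Refine {q1,q4,q6} on symbol 0: members go to different blocks, giving {q1,q4} and {q6}.
Refine {q0,q2,q5} on symbol 0: members go to different blocks, giving {q0,q2} and {q5}.
Split {q0,q2} by δ(·,1) → {q0} and {q2}.
The partition is now stable with 5 blocks: {q1,q4} | {q0} | {q6} | {q5} | {q2}.
The equivalence class containing q1 is {q1,q4}, of size 2.

2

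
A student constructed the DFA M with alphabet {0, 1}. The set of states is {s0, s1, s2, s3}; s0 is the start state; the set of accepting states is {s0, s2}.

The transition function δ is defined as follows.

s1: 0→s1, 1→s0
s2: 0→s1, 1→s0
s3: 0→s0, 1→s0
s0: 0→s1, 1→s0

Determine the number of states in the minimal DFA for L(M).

2

States {s2,s3} cannot be reached from the start state, so discard them.
P0 = {s0} | {s1}.
Stable partition: {s0} | {s1} — 2 equivalence classes.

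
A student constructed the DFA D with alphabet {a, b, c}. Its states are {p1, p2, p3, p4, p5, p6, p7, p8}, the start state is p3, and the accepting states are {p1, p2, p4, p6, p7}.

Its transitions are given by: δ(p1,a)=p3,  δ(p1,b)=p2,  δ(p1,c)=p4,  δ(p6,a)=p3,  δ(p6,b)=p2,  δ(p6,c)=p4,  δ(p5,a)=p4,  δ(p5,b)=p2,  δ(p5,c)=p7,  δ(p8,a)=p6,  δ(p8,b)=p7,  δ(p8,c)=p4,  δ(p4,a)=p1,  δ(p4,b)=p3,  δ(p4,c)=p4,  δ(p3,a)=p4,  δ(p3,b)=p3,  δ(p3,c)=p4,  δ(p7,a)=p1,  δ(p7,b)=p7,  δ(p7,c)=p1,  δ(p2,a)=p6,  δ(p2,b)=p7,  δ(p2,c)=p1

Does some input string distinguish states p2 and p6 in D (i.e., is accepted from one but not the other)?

Yes

States {p5,p8} cannot be reached from the start state, so discard them.
Start with accepting vs non-accepting: {p1,p2,p4,p6,p7} | {p3}.
Split {p1,p2,p4,p6,p7} by δ(·,a) → {p2,p4,p7} and {p1,p6}.
On input b, block {p2,p4,p7} splits into {p2,p7} and {p4}.
The partition is now stable with 4 blocks: {p2,p7} | {p3} | {p1,p6} | {p4}.
p2 and p6 end up in different blocks, so they are distinguishable. For instance, the string 'a' is accepted from only p2.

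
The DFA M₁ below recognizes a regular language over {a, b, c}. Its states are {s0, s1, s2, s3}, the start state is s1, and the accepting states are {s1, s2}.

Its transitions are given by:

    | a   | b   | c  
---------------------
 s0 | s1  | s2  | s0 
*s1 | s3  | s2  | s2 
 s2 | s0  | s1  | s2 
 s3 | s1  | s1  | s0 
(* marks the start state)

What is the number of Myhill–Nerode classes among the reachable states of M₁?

2

Start with accepting vs non-accepting: {s1,s2} | {s0,s3}.
Stable partition: {s1,s2} | {s0,s3} — 2 equivalence classes.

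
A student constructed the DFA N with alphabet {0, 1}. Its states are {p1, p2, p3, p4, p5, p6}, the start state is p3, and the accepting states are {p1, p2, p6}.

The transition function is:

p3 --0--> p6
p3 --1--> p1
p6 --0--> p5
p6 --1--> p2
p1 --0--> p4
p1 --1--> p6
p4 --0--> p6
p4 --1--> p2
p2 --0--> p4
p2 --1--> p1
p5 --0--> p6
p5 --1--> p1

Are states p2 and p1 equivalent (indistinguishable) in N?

Yes

P0 = {p1,p2,p6} | {p3,p4,p5}.
Stable partition: {p1,p2,p6} | {p3,p4,p5} — 2 equivalence classes.
p2 and p1 lie in the same block of the stable partition, so they are equivalent — no string distinguishes them.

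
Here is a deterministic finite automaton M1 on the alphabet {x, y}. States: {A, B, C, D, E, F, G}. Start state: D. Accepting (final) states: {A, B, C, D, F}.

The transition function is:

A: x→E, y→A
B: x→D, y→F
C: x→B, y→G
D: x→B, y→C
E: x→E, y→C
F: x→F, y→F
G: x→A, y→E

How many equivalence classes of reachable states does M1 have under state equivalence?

7

P0 = {A,B,C,D,F} | {E,G}.
Refine {A,B,C,D,F} on symbol x: members go to different blocks, giving {B,C,D,F} and {A}.
Split {B,C,D,F} by δ(·,y) → {B,D,F} and {C}.
Split {B,D,F} by δ(·,y) → {B,F} and {D}.
On input x, block {B,F} splits into {B} and {F}.
On input x, block {E,G} splits into {E} and {G}.
The partition is now stable with 7 blocks: {B} | {E} | {A} | {C} | {D} | {F} | {G}.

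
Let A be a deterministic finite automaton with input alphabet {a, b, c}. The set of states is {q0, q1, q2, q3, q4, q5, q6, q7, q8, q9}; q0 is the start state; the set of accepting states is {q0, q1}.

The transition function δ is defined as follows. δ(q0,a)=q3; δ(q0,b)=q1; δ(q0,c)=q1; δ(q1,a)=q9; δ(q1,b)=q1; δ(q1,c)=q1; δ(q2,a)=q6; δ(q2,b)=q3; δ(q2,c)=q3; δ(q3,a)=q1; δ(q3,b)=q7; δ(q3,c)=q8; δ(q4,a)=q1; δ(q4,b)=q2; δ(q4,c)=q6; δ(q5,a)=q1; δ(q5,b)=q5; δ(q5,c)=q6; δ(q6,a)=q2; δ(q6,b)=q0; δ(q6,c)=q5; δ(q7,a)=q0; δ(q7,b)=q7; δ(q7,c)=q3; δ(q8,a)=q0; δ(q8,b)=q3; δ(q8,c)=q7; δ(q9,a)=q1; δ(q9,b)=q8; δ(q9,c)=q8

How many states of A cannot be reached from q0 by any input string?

BFS from q0 reaches {q0, q1, q3, q7, q8, q9}; the 4 state(s) q2, q4, q5, q6 are never visited.

4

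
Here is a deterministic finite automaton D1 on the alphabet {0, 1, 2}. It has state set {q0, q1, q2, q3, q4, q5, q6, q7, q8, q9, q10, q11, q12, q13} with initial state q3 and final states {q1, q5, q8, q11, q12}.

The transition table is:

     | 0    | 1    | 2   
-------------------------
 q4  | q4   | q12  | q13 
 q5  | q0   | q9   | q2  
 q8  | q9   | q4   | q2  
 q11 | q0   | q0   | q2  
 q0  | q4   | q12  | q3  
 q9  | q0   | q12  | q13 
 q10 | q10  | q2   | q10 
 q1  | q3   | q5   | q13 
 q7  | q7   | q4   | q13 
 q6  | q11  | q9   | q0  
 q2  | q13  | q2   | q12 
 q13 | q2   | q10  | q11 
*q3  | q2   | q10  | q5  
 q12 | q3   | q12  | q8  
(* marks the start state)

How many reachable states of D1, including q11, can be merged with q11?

Reachable states from the start: {q0,q2,q3,q4,q5,q8,q9,q10,q11,q12,q13}. Unreachable: {q1,q6,q7} — drop them.
P0 = {q5,q8,q11,q12} | {q0,q2,q3,q4,q9,q10,q13}.
On input 1, block {q5,q8,q11,q12} splits into {q5,q8,q11} and {q12}.
On input 1, block {q0,q2,q3,q4,q9,q10,q13} splits into {q2,q3,q10,q13} and {q0,q4,q9}.
Split {q2,q3,q10,q13} by δ(·,2) → {q3,q13} and {q2} and {q10}.
No further refinement is possible. Final partition (6 blocks): {q5,q8,q11} | {q3,q13} | {q12} | {q0,q4,q9} | {q2} | {q10}.
State q11 belongs to the block {q5,q8,q11}, which has 3 states.

3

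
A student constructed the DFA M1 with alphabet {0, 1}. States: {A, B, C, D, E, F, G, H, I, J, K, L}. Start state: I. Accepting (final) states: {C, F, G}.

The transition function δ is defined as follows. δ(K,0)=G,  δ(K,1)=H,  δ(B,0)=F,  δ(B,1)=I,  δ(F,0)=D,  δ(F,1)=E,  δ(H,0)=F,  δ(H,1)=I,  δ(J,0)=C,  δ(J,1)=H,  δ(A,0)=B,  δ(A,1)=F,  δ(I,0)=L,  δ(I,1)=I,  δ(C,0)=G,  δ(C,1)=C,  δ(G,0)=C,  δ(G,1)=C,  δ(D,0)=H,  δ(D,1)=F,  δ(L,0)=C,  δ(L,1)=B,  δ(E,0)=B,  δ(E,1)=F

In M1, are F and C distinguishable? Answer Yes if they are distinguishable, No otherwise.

Yes

Reachable states from the start: {B,C,D,E,F,G,H,I,L}. Unreachable: {A,J,K} — drop them.
Start with accepting vs non-accepting: {C,F,G} | {B,D,E,H,I,L}.
Refine {C,F,G} on symbol 0: members go to different blocks, giving {C,G} and {F}.
Refine {B,D,E,H,I,L} on symbol 0: members go to different blocks, giving {D,E,I} and {B,H} and {L}.
Refine {D,E,I} on symbol 0: members go to different blocks, giving {D,E} and {I}.
No further refinement is possible. Final partition (6 blocks): {C,G} | {D,E} | {F} | {B,H} | {L} | {I}.
F and C end up in different blocks, so they are distinguishable. For instance, the string '0' is accepted from only C.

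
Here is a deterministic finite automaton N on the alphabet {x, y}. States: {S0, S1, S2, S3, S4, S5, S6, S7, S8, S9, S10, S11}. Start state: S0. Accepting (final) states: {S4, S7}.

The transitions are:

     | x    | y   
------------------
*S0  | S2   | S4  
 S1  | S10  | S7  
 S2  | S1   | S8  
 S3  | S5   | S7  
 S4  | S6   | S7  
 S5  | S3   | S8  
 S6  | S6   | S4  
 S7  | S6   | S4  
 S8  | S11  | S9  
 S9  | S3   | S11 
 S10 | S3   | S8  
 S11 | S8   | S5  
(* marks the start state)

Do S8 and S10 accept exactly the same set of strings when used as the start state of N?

No

All states are reachable from the start state.
Start with accepting vs non-accepting: {S4,S7} | {S0,S1,S2,S3,S5,S6,S8,S9,S10,S11}.
Refine {S0,S1,S2,S3,S5,S6,S8,S9,S10,S11} on symbol y: members go to different blocks, giving {S2,S5,S8,S9,S10,S11} and {S0,S1,S3,S6}.
Refine {S2,S5,S8,S9,S10,S11} on symbol x: members go to different blocks, giving {S2,S5,S9,S10} and {S8,S11}.
Split {S0,S1,S3,S6} by δ(·,x) → {S0,S1,S3} and {S6}.
No further refinement is possible. Final partition (5 blocks): {S4,S7} | {S2,S5,S9,S10} | {S0,S1,S3} | {S8,S11} | {S6}.
S8 and S10 end up in different blocks, so they are distinguishable. For instance, the string 'xy' is accepted from only S10.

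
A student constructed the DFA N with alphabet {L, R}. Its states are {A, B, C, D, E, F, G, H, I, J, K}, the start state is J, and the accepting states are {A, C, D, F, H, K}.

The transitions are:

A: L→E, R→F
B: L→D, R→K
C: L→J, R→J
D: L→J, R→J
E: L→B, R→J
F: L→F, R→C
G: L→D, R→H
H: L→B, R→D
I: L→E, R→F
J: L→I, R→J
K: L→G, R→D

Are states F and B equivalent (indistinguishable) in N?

States {A} cannot be reached from the start state, so discard them.
Initial partition by acceptance: {C,D,F,H,K} | {B,E,G,I,J}.
Split {C,D,F,H,K} by δ(·,L) → {C,D,H,K} and {F}.
Refine {C,D,H,K} on symbol R: members go to different blocks, giving {C,D} and {H,K}.
Split {B,E,G,I,J} by δ(·,L) → {E,I,J} and {B,G}.
Split {E,I,J} by δ(·,L) → {I,J} and {E}.
On input L, block {I,J} splits into {I} and {J}.
Stable partition: {C,D} | {I} | {F} | {H,K} | {B,G} | {E} | {J} — 7 equivalence classes.
F and B end up in different blocks, so they are distinguishable. For instance, the string 'ε' is accepted from only F.

No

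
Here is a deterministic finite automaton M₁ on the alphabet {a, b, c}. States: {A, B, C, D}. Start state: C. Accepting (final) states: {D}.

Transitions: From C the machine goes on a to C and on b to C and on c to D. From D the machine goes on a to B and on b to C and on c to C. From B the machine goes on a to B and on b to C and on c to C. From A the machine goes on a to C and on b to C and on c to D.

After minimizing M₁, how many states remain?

First remove the unreachable states {A}; 3 states remain.
Start with accepting vs non-accepting: {D} | {B,C}.
Split {B,C} by δ(·,c) → {B} and {C}.
Stable partition: {D} | {B} | {C} — 3 equivalence classes.

3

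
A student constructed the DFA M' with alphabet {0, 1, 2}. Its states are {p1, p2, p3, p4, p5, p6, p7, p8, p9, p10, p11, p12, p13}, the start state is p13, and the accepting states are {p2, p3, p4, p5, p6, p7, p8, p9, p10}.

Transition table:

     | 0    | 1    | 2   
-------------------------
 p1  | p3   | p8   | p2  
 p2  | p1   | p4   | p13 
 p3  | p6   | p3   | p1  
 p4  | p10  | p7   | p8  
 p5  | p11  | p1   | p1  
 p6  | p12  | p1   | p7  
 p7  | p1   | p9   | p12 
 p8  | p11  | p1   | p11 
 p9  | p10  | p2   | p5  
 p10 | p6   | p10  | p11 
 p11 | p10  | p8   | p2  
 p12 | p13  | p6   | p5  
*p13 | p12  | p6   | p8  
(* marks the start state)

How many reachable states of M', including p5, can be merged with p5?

2

All states are reachable from the start state.
Start with accepting vs non-accepting: {p2,p3,p4,p5,p6,p7,p8,p9,p10} | {p1,p11,p12,p13}.
On input 0, block {p2,p3,p4,p5,p6,p7,p8,p9,p10} splits into {p2,p5,p6,p7,p8} and {p3,p4,p9,p10}.
Refine {p2,p5,p6,p7,p8} on symbol 1: members go to different blocks, giving {p5,p6,p8} and {p2,p7}.
On input 2, block {p5,p6,p8} splits into {p5,p8} and {p6}.
Split {p1,p11,p12,p13} by δ(·,0) → {p1,p11} and {p12,p13}.
On input 0, block {p3,p4,p9,p10} splits into {p3,p10} and {p4,p9}.
No further refinement is possible. Final partition (7 blocks): {p5,p8} | {p1,p11} | {p3,p10} | {p2,p7} | {p6} | {p12,p13} | {p4,p9}.
The equivalence class containing p5 is {p5,p8}, of size 2.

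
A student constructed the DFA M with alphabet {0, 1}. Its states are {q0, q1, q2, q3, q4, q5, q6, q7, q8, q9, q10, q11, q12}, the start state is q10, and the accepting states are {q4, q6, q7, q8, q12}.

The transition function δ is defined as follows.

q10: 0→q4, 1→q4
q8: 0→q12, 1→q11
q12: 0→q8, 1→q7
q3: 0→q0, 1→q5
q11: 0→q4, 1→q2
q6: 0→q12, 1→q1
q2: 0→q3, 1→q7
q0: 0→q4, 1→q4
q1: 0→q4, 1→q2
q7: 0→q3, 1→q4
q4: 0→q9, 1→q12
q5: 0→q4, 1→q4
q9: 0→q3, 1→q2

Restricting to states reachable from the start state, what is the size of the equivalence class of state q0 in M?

Reachable states from the start: {q0,q2,q3,q4,q5,q7,q8,q9,q10,q11,q12}. Unreachable: {q1,q6} — drop them.
Start with accepting vs non-accepting: {q4,q7,q8,q12} | {q0,q2,q3,q5,q9,q10,q11}.
Refine {q4,q7,q8,q12} on symbol 0: members go to different blocks, giving {q4,q7} and {q8,q12}.
On input 1, block {q4,q7} splits into {q4} and {q7}.
On input 0, block {q0,q2,q3,q5,q9,q10,q11} splits into {q0,q5,q10,q11} and {q2,q3,q9}.
Split {q0,q5,q10,q11} by δ(·,1) → {q0,q5,q10} and {q11}.
Refine {q8,q12} on symbol 1: members go to different blocks, giving {q8} and {q12}.
Refine {q2,q3,q9} on symbol 0: members go to different blocks, giving {q2,q9} and {q3}.
On input 1, block {q2,q9} splits into {q2} and {q9}.
No further refinement is possible. Final partition (9 blocks): {q4} | {q0,q5,q10} | {q8} | {q7} | {q2} | {q11} | {q12} | {q3} | {q9}.
State q0 belongs to the block {q0,q5,q10}, which has 3 states.

3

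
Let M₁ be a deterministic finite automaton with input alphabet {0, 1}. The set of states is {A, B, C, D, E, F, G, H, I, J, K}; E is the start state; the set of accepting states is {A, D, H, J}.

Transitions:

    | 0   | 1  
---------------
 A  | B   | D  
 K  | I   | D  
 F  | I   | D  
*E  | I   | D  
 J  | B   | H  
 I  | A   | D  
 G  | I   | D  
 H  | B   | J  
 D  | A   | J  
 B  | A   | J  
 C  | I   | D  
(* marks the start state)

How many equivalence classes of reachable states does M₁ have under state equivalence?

States {C,F,G,K} cannot be reached from the start state, so discard them.
P0 = {A,D,H,J} | {B,E,I}.
Refine {A,D,H,J} on symbol 0: members go to different blocks, giving {A,H,J} and {D}.
Refine {A,H,J} on symbol 1: members go to different blocks, giving {H,J} and {A}.
On input 0, block {B,E,I} splits into {B,I} and {E}.
Refine {B,I} on symbol 1: members go to different blocks, giving {B} and {I}.
No further refinement is possible. Final partition (6 blocks): {H,J} | {B} | {D} | {A} | {E} | {I}.

6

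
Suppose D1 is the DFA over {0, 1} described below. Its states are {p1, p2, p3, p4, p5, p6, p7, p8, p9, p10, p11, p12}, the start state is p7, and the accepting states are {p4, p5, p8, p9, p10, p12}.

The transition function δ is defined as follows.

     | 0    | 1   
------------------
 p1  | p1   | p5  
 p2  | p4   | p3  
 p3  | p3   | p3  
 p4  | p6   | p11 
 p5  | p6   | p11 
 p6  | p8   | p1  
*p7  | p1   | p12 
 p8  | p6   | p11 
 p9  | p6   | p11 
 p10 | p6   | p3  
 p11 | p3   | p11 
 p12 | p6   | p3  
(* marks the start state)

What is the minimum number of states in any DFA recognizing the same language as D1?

4

Reachable states from the start: {p1,p3,p5,p6,p7,p8,p11,p12}. Unreachable: {p2,p4,p9,p10} — drop them.
Start with accepting vs non-accepting: {p5,p8,p12} | {p1,p3,p6,p7,p11}.
Split {p1,p3,p6,p7,p11} by δ(·,0) → {p1,p3,p7,p11} and {p6}.
Refine {p1,p3,p7,p11} on symbol 1: members go to different blocks, giving {p1,p7} and {p3,p11}.
No further refinement is possible. Final partition (4 blocks): {p5,p8,p12} | {p1,p7} | {p6} | {p3,p11}.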